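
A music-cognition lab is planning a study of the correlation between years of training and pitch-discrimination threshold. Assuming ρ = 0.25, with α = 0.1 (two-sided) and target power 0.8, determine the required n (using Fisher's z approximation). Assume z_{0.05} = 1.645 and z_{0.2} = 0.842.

n = 98

Fisher's z: C = ½·ln((1+r)/(1−r)) = ½·ln(1.6667) = 0.2554.
n = ((z_{α/2} + z_β)/C)² + 3.
(1.645 + 0.842) / 0.2554 = 2.487 / 0.2554 = 9.738.
n = 9.738² + 3 = 94.82 + 3 = 97.8.
Round up.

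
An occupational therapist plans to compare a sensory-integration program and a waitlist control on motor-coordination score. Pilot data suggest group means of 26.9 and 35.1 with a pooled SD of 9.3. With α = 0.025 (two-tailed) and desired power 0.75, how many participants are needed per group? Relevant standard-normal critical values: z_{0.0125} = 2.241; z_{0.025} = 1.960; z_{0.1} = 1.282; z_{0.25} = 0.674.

n = 22 per group

Cohen's d = |M₁ − M₂| / SD_pooled = |26.9 − 35.1| / 9.3 = 8.2 / 9.3 = 0.882.
For two independent groups with equal n: n = 2·((z_{α/2} + z_β) / d)².
z_{α/2} + z_β = 2.241 + 0.674 = 2.915.
n = 2 × (2.915 / 0.882)² = 2 × 3.305² = 2 × 10.92 = 21.8.
Round up to the next whole participant.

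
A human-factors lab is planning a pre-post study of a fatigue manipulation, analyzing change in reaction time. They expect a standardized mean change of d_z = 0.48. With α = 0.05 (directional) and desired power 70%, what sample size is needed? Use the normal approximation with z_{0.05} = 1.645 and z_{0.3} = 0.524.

n = 21 pairs

For a paired (one-sample on differences) test: n = ((z_{α} + z_β) / d)².
z_{α} + z_β = 1.645 + 0.524 = 2.169.
n = (2.169 / 0.48)² = 4.519² = 20.42.
Round up.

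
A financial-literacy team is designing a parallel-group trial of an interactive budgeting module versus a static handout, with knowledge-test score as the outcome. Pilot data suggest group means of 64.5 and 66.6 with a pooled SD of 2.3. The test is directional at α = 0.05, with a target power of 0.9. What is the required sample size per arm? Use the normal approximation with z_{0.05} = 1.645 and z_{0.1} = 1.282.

Cohen's d = |M₁ − M₂| / SD_pooled = |64.5 − 66.6| / 2.3 = 2.1 / 2.3 = 0.913.
For two independent groups with equal n: n = 2·((z_{α} + z_β) / d)².
z_{α} + z_β = 1.645 + 1.282 = 2.927.
n = 2 × (2.927 / 0.913)² = 2 × 3.206² = 2 × 10.28 = 20.6.
Round up to the next whole participant.

n = 21 per group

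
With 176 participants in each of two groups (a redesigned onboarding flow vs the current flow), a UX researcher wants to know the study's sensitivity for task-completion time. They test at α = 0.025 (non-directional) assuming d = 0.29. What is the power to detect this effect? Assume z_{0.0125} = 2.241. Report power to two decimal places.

power ≈ 0.68

For two equal groups, power = Φ(d·√(n/2) − z_{α/2}).
d·√(n/2) = 0.29 × √(176/2) = 0.29 × 9.381 = 2.720.
z_β = 2.720 − 2.241 = 0.479.
Power = Φ(0.479) = 0.684.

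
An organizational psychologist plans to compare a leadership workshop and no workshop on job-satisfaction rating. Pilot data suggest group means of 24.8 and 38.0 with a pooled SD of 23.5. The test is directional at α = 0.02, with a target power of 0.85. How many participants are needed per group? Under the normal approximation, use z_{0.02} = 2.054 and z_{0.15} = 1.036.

Cohen's d = |M₁ − M₂| / SD_pooled = |24.8 − 38.0| / 23.5 = 13.2 / 23.5 = 0.562.
For two independent groups with equal n: n = 2·((z_{α} + z_β) / d)².
z_{α} + z_β = 2.054 + 1.036 = 3.090.
n = 2 × (3.090 / 0.562)² = 2 × 5.498² = 2 × 30.23 = 60.5.
Round up to the next whole participant.

n = 61 per group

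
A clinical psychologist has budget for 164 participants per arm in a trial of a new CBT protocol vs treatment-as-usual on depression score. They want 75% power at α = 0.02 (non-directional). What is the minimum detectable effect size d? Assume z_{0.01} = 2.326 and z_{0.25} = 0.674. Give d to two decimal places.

For two independent groups of n = 164 each: d_min = (z_{α/2} + z_β)·√(2/n).
z-sum = 2.326 + 0.674 = 3.000.
d_min = 3.000 × √(2/164) = 3.000 × 0.1104 = 0.331.

d_min ≈ 0.33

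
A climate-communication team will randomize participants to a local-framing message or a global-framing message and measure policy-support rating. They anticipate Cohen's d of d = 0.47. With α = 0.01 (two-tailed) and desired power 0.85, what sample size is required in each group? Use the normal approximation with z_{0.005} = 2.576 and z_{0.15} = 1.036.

n = 119 per group

For two independent groups with equal n: n = 2·((z_{α/2} + z_β) / d)².
z_{α/2} + z_β = 2.576 + 1.036 = 3.612.
n = 2 × (3.612 / 0.47)² = 2 × 7.685² = 2 × 59.06 = 118.1.
Round up to the next whole participant.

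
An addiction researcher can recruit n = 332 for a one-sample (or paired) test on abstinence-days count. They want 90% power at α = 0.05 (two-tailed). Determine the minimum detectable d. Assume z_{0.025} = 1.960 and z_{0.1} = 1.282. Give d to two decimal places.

For a single sample (or paired design) of n = 332: d_min = (z_{α/2} + z_β)/√n.
z-sum = 1.960 + 1.282 = 3.242.
d_min = 3.242 / √332 = 3.242 / 18.221 = 0.178.

d_min ≈ 0.18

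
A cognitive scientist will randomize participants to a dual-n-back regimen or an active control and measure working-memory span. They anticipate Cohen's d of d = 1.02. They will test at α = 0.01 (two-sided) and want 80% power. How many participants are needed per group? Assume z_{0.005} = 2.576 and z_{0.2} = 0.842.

n = 23 per group

For two independent groups with equal n: n = 2·((z_{α/2} + z_β) / d)².
z_{α/2} + z_β = 2.576 + 0.842 = 3.418.
n = 2 × (3.418 / 1.02)² = 2 × 3.351² = 2 × 11.23 = 22.5.
Round up to the next whole participant.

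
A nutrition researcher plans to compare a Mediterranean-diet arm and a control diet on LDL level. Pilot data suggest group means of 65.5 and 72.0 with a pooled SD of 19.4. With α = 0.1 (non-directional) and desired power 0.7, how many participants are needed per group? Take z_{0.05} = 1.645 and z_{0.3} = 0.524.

n = 84 per group

Cohen's d = |M₁ − M₂| / SD_pooled = |65.5 − 72.0| / 19.4 = 6.5 / 19.4 = 0.335.
For two independent groups with equal n: n = 2·((z_{α/2} + z_β) / d)².
z_{α/2} + z_β = 1.645 + 0.524 = 2.169.
n = 2 × (2.169 / 0.335)² = 2 × 6.475² = 2 × 41.92 = 83.8.
Round up to the next whole participant.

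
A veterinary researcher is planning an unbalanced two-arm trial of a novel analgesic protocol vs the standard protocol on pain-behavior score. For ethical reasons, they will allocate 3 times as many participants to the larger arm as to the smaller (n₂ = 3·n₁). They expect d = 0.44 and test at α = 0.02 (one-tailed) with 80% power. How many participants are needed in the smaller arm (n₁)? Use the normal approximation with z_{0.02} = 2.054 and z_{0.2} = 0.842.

With allocation ratio k = n₂/n₁ = 3, Var(x̄₁−x̄₂) = σ²(1/n₁ + 1/(k·n₁)) = σ²·(k+1)/(k·n₁).
So n₁ = (1 + 1/k)·((z_{α} + z_β)/d)² = 1.333 × (2.896/0.44)².
n₁ = 1.333 × 43.32 = 57.8.
Round up: n₁ = 58, giving n₂ = 3 × 58 = 174.

n₁ = 58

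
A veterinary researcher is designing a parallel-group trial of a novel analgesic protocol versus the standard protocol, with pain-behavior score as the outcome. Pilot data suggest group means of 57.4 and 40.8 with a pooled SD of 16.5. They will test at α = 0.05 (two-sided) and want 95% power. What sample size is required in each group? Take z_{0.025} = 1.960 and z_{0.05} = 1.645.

n = 26 per group

Cohen's d = |M₁ − M₂| / SD_pooled = |57.4 − 40.8| / 16.5 = 16.6 / 16.5 = 1.006.
For two independent groups with equal n: n = 2·((z_{α/2} + z_β) / d)².
z_{α/2} + z_β = 1.960 + 1.645 = 3.605.
n = 2 × (3.605 / 1.006)² = 2 × 3.583² = 2 × 12.84 = 25.7.
Round up to the next whole participant.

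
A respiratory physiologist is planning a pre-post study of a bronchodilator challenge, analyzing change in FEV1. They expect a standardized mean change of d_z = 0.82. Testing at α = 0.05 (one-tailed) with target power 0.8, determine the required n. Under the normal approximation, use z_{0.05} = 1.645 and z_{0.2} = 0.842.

For a paired (one-sample on differences) test: n = ((z_{α} + z_β) / d)².
z_{α} + z_β = 1.645 + 0.842 = 2.487.
n = (2.487 / 0.82)² = 3.033² = 9.20.
Round up.

n = 10 pairs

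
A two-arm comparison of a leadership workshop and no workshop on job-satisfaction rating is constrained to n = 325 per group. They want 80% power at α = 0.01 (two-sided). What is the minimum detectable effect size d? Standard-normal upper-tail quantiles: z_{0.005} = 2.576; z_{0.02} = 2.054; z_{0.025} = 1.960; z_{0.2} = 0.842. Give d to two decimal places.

For two independent groups of n = 325 each: d_min = (z_{α/2} + z_β)·√(2/n).
z-sum = 2.576 + 0.842 = 3.418.
d_min = 3.418 × √(2/325) = 3.418 × 0.0784 = 0.268.

d_min ≈ 0.27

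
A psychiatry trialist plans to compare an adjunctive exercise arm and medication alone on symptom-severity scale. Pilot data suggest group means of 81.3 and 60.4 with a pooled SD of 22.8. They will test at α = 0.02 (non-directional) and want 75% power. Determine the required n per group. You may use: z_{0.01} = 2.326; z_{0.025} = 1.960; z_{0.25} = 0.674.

Cohen's d = |M₁ − M₂| / SD_pooled = |81.3 − 60.4| / 22.8 = 20.9 / 22.8 = 0.917.
For two independent groups with equal n: n = 2·((z_{α/2} + z_β) / d)².
z_{α/2} + z_β = 2.326 + 0.674 = 3.000.
n = 2 × (3.000 / 0.917)² = 2 × 3.272² = 2 × 10.70 = 21.4.
Round up to the next whole participant.

n = 22 per group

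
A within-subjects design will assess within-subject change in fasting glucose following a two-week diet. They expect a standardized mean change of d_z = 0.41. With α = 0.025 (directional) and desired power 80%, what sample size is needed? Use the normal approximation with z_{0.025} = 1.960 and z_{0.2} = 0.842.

For a paired (one-sample on differences) test: n = ((z_{α} + z_β) / d)².
z_{α} + z_β = 1.960 + 0.842 = 2.802.
n = (2.802 / 0.41)² = 6.834² = 46.71.
Round up.

n = 47 pairs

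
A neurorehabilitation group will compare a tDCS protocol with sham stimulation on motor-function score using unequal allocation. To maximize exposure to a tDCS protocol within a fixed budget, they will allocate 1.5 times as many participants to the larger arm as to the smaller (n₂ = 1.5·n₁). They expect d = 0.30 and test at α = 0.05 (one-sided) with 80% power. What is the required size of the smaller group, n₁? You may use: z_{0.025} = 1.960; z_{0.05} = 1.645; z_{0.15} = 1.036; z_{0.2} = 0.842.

n₁ = 115

With allocation ratio k = n₂/n₁ = 1.5, Var(x̄₁−x̄₂) = σ²(1/n₁ + 1/(k·n₁)) = σ²·(k+1)/(k·n₁).
So n₁ = (1 + 1/k)·((z_{α} + z_β)/d)² = 1.667 × (2.487/0.30)².
n₁ = 1.667 × 68.72 = 114.5.
Round up: n₁ = 115, giving n₂ = ⌈1.5 × 115⌉ = ⌈172.5⌉ = 173.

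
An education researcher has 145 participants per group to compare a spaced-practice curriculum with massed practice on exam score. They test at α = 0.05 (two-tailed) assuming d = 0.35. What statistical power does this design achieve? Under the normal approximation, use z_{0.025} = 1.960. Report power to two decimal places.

power ≈ 0.85

For two equal groups, power = Φ(d·√(n/2) − z_{α/2}).
d·√(n/2) = 0.35 × √(145/2) = 0.35 × 8.515 = 2.980.
z_β = 2.980 − 1.960 = 1.020.
Power = Φ(1.020) = 0.846.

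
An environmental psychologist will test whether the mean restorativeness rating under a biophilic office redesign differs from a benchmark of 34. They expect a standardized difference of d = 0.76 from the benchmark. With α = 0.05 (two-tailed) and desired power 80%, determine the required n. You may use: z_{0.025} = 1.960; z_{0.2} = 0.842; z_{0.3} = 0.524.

n = 14

For a one-sample test: n = ((z_{α/2} + z_β) / d)².
z_{α/2} + z_β = 1.960 + 0.842 = 2.802.
n = (2.802 / 0.76)² = 3.687² = 13.59.
Round up.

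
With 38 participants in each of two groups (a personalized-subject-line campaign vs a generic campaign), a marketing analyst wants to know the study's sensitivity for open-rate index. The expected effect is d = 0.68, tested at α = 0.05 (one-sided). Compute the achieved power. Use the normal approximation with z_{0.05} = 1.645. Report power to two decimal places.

For two equal groups, power = Φ(d·√(n/2) − z_{α}).
d·√(n/2) = 0.68 × √(38/2) = 0.68 × 4.359 = 2.964.
z_β = 2.964 − 1.645 = 1.319.
Power = Φ(1.319) = 0.906.

power ≈ 0.91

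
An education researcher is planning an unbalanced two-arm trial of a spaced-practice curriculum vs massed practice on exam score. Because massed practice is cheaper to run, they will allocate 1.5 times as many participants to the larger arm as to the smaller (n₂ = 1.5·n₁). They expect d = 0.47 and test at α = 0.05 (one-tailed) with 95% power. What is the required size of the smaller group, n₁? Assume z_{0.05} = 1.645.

n₁ = 82

With allocation ratio k = n₂/n₁ = 1.5, Var(x̄₁−x̄₂) = σ²(1/n₁ + 1/(k·n₁)) = σ²·(k+1)/(k·n₁).
So n₁ = (1 + 1/k)·((z_{α} + z_β)/d)² = 1.667 × (3.290/0.47)².
n₁ = 1.667 × 49.00 = 81.7.
Round up: n₁ = 82, giving n₂ = 1.5 × 82 = 123.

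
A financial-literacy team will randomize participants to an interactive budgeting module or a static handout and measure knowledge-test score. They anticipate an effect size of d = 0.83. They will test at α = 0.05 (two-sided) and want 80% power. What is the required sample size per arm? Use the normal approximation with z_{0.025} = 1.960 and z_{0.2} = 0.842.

For two independent groups with equal n: n = 2·((z_{α/2} + z_β) / d)².
z_{α/2} + z_β = 1.960 + 0.842 = 2.802.
n = 2 × (2.802 / 0.83)² = 2 × 3.376² = 2 × 11.40 = 22.8.
Round up to the next whole participant.

n = 23 per group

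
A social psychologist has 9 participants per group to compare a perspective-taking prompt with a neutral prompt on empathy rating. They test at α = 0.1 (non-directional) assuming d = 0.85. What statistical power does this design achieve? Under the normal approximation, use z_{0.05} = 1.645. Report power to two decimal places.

power ≈ 0.56

For two equal groups, power = Φ(d·√(n/2) − z_{α/2}).
d·√(n/2) = 0.85 × √(9/2) = 0.85 × 2.121 = 1.803.
z_β = 1.803 − 1.645 = 0.158.
Power = Φ(0.158) = 0.563.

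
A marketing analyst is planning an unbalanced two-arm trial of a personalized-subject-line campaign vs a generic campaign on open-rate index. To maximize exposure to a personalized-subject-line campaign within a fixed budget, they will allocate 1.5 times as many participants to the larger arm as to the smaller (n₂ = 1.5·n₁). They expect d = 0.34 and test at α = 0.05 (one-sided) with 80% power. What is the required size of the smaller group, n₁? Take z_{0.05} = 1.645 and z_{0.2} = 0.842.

n₁ = 90

With allocation ratio k = n₂/n₁ = 1.5, Var(x̄₁−x̄₂) = σ²(1/n₁ + 1/(k·n₁)) = σ²·(k+1)/(k·n₁).
So n₁ = (1 + 1/k)·((z_{α} + z_β)/d)² = 1.667 × (2.487/0.34)².
n₁ = 1.667 × 53.50 = 89.2.
Round up: n₁ = 90, giving n₂ = 1.5 × 90 = 135.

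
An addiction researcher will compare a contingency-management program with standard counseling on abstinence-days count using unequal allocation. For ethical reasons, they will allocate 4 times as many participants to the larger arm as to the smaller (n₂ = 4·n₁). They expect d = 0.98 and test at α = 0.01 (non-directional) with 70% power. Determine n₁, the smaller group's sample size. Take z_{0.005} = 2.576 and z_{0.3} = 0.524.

With allocation ratio k = n₂/n₁ = 4, Var(x̄₁−x̄₂) = σ²(1/n₁ + 1/(k·n₁)) = σ²·(k+1)/(k·n₁).
So n₁ = (1 + 1/k)·((z_{α/2} + z_β)/d)² = 1.250 × (3.100/0.98)².
n₁ = 1.250 × 10.01 = 12.5.
Round up: n₁ = 13, giving n₂ = 4 × 13 = 52.

n₁ = 13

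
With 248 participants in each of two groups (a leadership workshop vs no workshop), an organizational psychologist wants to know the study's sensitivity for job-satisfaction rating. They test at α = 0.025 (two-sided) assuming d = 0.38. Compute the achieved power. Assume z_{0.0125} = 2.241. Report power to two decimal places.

power ≈ 0.98

For two equal groups, power = Φ(d·√(n/2) − z_{α/2}).
d·√(n/2) = 0.38 × √(248/2) = 0.38 × 11.136 = 4.232.
z_β = 4.232 − 2.241 = 1.991.
Power = Φ(1.991) = 0.977.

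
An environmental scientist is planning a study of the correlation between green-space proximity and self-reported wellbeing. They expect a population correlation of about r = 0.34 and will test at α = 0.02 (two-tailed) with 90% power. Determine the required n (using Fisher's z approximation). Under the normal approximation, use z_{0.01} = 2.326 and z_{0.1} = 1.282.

n = 107

Fisher's z: C = ½·ln((1+r)/(1−r)) = ½·ln(2.0303) = 0.3541.
n = ((z_{α/2} + z_β)/C)² + 3.
(2.326 + 1.282) / 0.3541 = 3.608 / 0.3541 = 10.189.
n = 10.189² + 3 = 103.82 + 3 = 106.8.
Round up.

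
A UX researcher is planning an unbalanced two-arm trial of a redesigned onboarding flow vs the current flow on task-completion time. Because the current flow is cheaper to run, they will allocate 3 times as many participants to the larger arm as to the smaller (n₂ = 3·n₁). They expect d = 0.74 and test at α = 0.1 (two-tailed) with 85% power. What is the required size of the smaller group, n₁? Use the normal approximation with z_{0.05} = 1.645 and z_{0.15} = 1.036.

n₁ = 18

With allocation ratio k = n₂/n₁ = 3, Var(x̄₁−x̄₂) = σ²(1/n₁ + 1/(k·n₁)) = σ²·(k+1)/(k·n₁).
So n₁ = (1 + 1/k)·((z_{α/2} + z_β)/d)² = 1.333 × (2.681/0.74)².
n₁ = 1.333 × 13.13 = 17.5.
Round up: n₁ = 18, giving n₂ = 3 × 18 = 54.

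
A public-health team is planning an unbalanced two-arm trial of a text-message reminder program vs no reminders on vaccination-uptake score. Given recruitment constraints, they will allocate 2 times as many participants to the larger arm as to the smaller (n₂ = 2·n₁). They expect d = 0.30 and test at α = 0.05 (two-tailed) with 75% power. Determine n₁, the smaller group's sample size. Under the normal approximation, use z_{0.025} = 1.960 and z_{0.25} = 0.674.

n₁ = 116

With allocation ratio k = n₂/n₁ = 2, Var(x̄₁−x̄₂) = σ²(1/n₁ + 1/(k·n₁)) = σ²·(k+1)/(k·n₁).
So n₁ = (1 + 1/k)·((z_{α/2} + z_β)/d)² = 1.500 × (2.634/0.30)².
n₁ = 1.500 × 77.09 = 115.6.
Round up: n₁ = 116, giving n₂ = 2 × 116 = 232.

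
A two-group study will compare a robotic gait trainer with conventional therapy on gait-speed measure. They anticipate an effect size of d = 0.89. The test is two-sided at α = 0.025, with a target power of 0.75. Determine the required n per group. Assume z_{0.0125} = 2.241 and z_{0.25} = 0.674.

n = 22 per group

For two independent groups with equal n: n = 2·((z_{α/2} + z_β) / d)².
z_{α/2} + z_β = 2.241 + 0.674 = 2.915.
n = 2 × (2.915 / 0.89)² = 2 × 3.275² = 2 × 10.73 = 21.5.
Round up to the next whole participant.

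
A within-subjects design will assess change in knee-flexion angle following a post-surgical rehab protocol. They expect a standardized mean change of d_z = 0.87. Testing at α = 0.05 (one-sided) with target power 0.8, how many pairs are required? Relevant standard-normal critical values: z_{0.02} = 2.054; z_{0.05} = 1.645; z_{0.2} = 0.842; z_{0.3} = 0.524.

n = 9 pairs

For a paired (one-sample on differences) test: n = ((z_{α} + z_β) / d)².
z_{α} + z_β = 1.645 + 0.842 = 2.487.
n = (2.487 / 0.87)² = 2.859² = 8.17.
Round up.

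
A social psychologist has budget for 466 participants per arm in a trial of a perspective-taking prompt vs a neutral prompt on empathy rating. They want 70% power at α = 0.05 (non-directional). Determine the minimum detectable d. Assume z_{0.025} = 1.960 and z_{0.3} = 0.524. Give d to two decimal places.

For two independent groups of n = 466 each: d_min = (z_{α/2} + z_β)·√(2/n).
z-sum = 1.960 + 0.524 = 2.484.
d_min = 2.484 × √(2/466) = 2.484 × 0.0655 = 0.163.

d_min ≈ 0.16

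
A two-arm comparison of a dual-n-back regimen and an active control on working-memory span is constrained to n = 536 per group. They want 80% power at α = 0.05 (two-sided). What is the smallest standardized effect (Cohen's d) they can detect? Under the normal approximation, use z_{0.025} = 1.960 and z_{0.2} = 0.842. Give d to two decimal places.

For two independent groups of n = 536 each: d_min = (z_{α/2} + z_β)·√(2/n).
z-sum = 1.960 + 0.842 = 2.802.
d_min = 2.802 × √(2/536) = 2.802 × 0.0611 = 0.171.

d_min ≈ 0.17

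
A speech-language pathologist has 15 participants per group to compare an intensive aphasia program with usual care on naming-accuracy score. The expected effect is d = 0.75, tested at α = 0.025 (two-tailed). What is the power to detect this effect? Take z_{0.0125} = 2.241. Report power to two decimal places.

For two equal groups, power = Φ(d·√(n/2) − z_{α/2}).
d·√(n/2) = 0.75 × √(15/2) = 0.75 × 2.739 = 2.054.
z_β = 2.054 − 2.241 = -0.187.
Power = Φ(-0.187) = 0.426.

power ≈ 0.43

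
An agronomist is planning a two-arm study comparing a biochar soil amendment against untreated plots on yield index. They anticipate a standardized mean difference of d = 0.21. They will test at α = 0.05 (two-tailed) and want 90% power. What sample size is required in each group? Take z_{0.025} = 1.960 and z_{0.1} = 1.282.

n = 477 per group

For two independent groups with equal n: n = 2·((z_{α/2} + z_β) / d)².
z_{α/2} + z_β = 1.960 + 1.282 = 3.242.
n = 2 × (3.242 / 0.21)² = 2 × 15.438² = 2 × 238.33 = 476.7.
Round up to the next whole participant.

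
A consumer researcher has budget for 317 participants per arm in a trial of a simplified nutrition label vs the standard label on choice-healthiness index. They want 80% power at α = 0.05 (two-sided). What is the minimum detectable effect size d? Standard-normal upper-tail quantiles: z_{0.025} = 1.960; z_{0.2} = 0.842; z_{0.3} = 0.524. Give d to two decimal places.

d_min ≈ 0.22

For two independent groups of n = 317 each: d_min = (z_{α/2} + z_β)·√(2/n).
z-sum = 1.960 + 0.842 = 2.802.
d_min = 2.802 × √(2/317) = 2.802 × 0.0794 = 0.223.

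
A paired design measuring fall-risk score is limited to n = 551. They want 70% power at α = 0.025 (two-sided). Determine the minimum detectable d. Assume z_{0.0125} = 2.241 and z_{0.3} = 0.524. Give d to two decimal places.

d_min ≈ 0.12

For a single sample (or paired design) of n = 551: d_min = (z_{α/2} + z_β)/√n.
z-sum = 2.241 + 0.524 = 2.765.
d_min = 2.765 / √551 = 2.765 / 23.473 = 0.118.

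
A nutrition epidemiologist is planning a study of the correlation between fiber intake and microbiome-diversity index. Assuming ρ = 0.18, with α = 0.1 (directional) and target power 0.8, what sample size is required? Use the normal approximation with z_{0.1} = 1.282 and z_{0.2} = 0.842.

Fisher's z: C = ½·ln((1+r)/(1−r)) = ½·ln(1.4390) = 0.1820.
n = ((z_{α} + z_β)/C)² + 3.
(1.282 + 0.842) / 0.1820 = 2.124 / 0.1820 = 11.670.
n = 11.670² + 3 = 136.20 + 3 = 139.2.
Round up.

n = 140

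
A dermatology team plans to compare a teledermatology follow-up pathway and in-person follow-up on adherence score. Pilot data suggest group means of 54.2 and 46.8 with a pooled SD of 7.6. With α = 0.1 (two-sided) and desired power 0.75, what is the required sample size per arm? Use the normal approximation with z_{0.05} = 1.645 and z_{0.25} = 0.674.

n = 12 per group

Cohen's d = |M₁ − M₂| / SD_pooled = |54.2 − 46.8| / 7.6 = 7.4 / 7.6 = 0.974.
For two independent groups with equal n: n = 2·((z_{α/2} + z_β) / d)².
z_{α/2} + z_β = 1.645 + 0.674 = 2.319.
n = 2 × (2.319 / 0.974)² = 2 × 2.381² = 2 × 5.67 = 11.3.
Round up to the next whole participant.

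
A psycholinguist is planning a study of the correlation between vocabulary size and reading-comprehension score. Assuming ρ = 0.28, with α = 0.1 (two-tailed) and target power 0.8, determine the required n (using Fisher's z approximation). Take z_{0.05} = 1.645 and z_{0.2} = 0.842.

n = 78

Fisher's z: C = ½·ln((1+r)/(1−r)) = ½·ln(1.7778) = 0.2877.
n = ((z_{α/2} + z_β)/C)² + 3.
(1.645 + 0.842) / 0.2877 = 2.487 / 0.2877 = 8.644.
n = 8.644² + 3 = 74.73 + 3 = 77.7.
Round up.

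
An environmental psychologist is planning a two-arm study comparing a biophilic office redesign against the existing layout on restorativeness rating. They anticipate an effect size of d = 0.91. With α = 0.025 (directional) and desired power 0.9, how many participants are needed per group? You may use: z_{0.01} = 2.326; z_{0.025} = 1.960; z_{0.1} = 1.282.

n = 26 per group

For two independent groups with equal n: n = 2·((z_{α} + z_β) / d)².
z_{α} + z_β = 1.960 + 1.282 = 3.242.
n = 2 × (3.242 / 0.91)² = 2 × 3.563² = 2 × 12.69 = 25.4.
Round up to the next whole participant.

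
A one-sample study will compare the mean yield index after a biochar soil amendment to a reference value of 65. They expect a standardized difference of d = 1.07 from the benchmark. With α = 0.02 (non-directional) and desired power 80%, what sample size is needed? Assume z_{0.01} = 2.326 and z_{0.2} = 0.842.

n = 9

For a one-sample test: n = ((z_{α/2} + z_β) / d)².
z_{α/2} + z_β = 2.326 + 0.842 = 3.168.
n = (3.168 / 1.07)² = 2.961² = 8.77.
Round up.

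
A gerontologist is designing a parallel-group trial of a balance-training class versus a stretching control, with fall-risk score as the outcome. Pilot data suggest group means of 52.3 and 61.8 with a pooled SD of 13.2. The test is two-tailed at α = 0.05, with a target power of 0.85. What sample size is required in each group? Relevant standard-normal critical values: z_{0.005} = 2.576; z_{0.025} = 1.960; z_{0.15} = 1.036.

Cohen's d = |M₁ − M₂| / SD_pooled = |52.3 − 61.8| / 13.2 = 9.5 / 13.2 = 0.720.
For two independent groups with equal n: n = 2·((z_{α/2} + z_β) / d)².
z_{α/2} + z_β = 1.960 + 1.036 = 2.996.
n = 2 × (2.996 / 0.720)² = 2 × 4.161² = 2 × 17.31 = 34.6.
Round up to the next whole participant.

n = 35 per group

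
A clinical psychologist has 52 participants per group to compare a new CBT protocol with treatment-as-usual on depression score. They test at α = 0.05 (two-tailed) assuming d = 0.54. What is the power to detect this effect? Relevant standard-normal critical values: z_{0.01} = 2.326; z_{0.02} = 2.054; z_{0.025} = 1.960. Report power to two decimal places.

power ≈ 0.79

For two equal groups, power = Φ(d·√(n/2) − z_{α/2}).
d·√(n/2) = 0.54 × √(52/2) = 0.54 × 5.099 = 2.753.
z_β = 2.753 − 1.960 = 0.793.
Power = Φ(0.793) = 0.786.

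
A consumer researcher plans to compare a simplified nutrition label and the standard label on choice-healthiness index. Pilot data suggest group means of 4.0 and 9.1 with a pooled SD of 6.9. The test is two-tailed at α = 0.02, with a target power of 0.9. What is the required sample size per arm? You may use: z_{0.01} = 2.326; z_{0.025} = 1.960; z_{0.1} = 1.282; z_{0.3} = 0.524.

Cohen's d = |M₁ − M₂| / SD_pooled = |4.0 − 9.1| / 6.9 = 5.1 / 6.9 = 0.739.
For two independent groups with equal n: n = 2·((z_{α/2} + z_β) / d)².
z_{α/2} + z_β = 2.326 + 1.282 = 3.608.
n = 2 × (3.608 / 0.739)² = 2 × 4.882² = 2 × 23.84 = 47.7.
Round up to the next whole participant.

n = 48 per group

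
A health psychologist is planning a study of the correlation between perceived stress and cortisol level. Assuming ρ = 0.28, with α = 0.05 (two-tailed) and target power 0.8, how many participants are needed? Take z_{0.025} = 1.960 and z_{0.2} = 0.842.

Fisher's z: C = ½·ln((1+r)/(1−r)) = ½·ln(1.7778) = 0.2877.
n = ((z_{α/2} + z_β)/C)² + 3.
(1.960 + 0.842) / 0.2877 = 2.802 / 0.2877 = 9.739.
n = 9.739² + 3 = 94.85 + 3 = 97.9.
Round up.

n = 98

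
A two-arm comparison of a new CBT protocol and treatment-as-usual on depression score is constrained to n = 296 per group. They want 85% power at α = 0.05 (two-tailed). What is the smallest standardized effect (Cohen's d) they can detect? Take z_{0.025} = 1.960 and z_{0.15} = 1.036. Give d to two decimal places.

For two independent groups of n = 296 each: d_min = (z_{α/2} + z_β)·√(2/n).
z-sum = 1.960 + 1.036 = 2.996.
d_min = 2.996 × √(2/296) = 2.996 × 0.0822 = 0.246.

d_min ≈ 0.25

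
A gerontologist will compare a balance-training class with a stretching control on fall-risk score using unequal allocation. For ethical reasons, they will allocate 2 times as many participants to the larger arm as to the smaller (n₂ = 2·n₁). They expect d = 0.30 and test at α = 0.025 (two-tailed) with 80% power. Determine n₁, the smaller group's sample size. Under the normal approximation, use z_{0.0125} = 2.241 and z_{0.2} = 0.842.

n₁ = 159

With allocation ratio k = n₂/n₁ = 2, Var(x̄₁−x̄₂) = σ²(1/n₁ + 1/(k·n₁)) = σ²·(k+1)/(k·n₁).
So n₁ = (1 + 1/k)·((z_{α/2} + z_β)/d)² = 1.500 × (3.083/0.30)².
n₁ = 1.500 × 105.61 = 158.4.
Round up: n₁ = 159, giving n₂ = 2 × 159 = 318.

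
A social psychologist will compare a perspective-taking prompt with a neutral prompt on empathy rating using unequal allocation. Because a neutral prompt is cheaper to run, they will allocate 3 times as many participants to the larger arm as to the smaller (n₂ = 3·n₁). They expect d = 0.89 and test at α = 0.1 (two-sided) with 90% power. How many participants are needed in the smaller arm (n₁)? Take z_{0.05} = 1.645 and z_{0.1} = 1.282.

n₁ = 15

With allocation ratio k = n₂/n₁ = 3, Var(x̄₁−x̄₂) = σ²(1/n₁ + 1/(k·n₁)) = σ²·(k+1)/(k·n₁).
So n₁ = (1 + 1/k)·((z_{α/2} + z_β)/d)² = 1.333 × (2.927/0.89)².
n₁ = 1.333 × 10.82 = 14.4.
Round up: n₁ = 15, giving n₂ = 3 × 15 = 45.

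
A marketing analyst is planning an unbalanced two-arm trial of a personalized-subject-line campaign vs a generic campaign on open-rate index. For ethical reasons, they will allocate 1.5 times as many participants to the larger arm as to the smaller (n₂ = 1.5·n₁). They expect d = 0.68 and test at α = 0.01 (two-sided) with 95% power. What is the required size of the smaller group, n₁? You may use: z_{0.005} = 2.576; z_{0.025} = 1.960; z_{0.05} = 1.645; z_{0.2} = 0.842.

n₁ = 65

With allocation ratio k = n₂/n₁ = 1.5, Var(x̄₁−x̄₂) = σ²(1/n₁ + 1/(k·n₁)) = σ²·(k+1)/(k·n₁).
So n₁ = (1 + 1/k)·((z_{α/2} + z_β)/d)² = 1.667 × (4.221/0.68)².
n₁ = 1.667 × 38.53 = 64.2.
Round up: n₁ = 65, giving n₂ = ⌈1.5 × 65⌉ = ⌈97.5⌉ = 98.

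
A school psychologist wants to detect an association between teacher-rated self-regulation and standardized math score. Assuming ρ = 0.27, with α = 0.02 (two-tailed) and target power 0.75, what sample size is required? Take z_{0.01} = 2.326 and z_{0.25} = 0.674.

n = 121

Fisher's z: C = ½·ln((1+r)/(1−r)) = ½·ln(1.7397) = 0.2769.
n = ((z_{α/2} + z_β)/C)² + 3.
(2.326 + 0.674) / 0.2769 = 3.000 / 0.2769 = 10.834.
n = 10.834² + 3 = 117.38 + 3 = 120.4.
Round up.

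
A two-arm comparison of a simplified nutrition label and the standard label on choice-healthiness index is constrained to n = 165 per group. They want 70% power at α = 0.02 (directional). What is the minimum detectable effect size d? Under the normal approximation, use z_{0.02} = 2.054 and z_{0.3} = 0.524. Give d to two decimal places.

d_min ≈ 0.28

For two independent groups of n = 165 each: d_min = (z_{α} + z_β)·√(2/n).
z-sum = 2.054 + 0.524 = 2.578.
d_min = 2.578 × √(2/165) = 2.578 × 0.1101 = 0.284.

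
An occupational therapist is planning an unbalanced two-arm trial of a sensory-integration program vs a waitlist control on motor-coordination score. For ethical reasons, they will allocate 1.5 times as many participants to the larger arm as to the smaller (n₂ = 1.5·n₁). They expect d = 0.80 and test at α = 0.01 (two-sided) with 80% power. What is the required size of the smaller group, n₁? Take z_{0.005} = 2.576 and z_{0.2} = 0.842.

With allocation ratio k = n₂/n₁ = 1.5, Var(x̄₁−x̄₂) = σ²(1/n₁ + 1/(k·n₁)) = σ²·(k+1)/(k·n₁).
So n₁ = (1 + 1/k)·((z_{α/2} + z_β)/d)² = 1.667 × (3.418/0.80)².
n₁ = 1.667 × 18.25 = 30.4.
Round up: n₁ = 31, giving n₂ = ⌈1.5 × 31⌉ = ⌈46.5⌉ = 47.

n₁ = 31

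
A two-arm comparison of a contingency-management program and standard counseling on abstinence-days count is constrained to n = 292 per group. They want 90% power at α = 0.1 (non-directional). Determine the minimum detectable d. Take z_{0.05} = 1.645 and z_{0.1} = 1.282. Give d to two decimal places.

d_min ≈ 0.24

For two independent groups of n = 292 each: d_min = (z_{α/2} + z_β)·√(2/n).
z-sum = 1.645 + 1.282 = 2.927.
d_min = 2.927 × √(2/292) = 2.927 × 0.0828 = 0.242.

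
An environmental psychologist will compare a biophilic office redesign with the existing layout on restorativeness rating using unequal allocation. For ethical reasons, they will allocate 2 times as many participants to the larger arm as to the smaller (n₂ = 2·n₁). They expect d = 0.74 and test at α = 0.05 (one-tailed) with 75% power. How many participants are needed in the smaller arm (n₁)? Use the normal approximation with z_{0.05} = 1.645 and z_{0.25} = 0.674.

With allocation ratio k = n₂/n₁ = 2, Var(x̄₁−x̄₂) = σ²(1/n₁ + 1/(k·n₁)) = σ²·(k+1)/(k·n₁).
So n₁ = (1 + 1/k)·((z_{α} + z_β)/d)² = 1.500 × (2.319/0.74)².
n₁ = 1.500 × 9.82 = 14.7.
Round up: n₁ = 15, giving n₂ = 2 × 15 = 30.

n₁ = 15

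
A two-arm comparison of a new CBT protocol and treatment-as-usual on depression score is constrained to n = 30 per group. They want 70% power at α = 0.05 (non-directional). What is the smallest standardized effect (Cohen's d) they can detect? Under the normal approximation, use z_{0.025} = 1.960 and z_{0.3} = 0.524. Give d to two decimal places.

For two independent groups of n = 30 each: d_min = (z_{α/2} + z_β)·√(2/n).
z-sum = 1.960 + 0.524 = 2.484.
d_min = 2.484 × √(2/30) = 2.484 × 0.2582 = 0.641.

d_min ≈ 0.64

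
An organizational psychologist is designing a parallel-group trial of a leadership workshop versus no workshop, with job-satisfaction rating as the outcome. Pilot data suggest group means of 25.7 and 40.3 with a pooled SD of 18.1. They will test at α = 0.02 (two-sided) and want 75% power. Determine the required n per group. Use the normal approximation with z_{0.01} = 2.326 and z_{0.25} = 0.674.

n = 28 per group

Cohen's d = |M₁ − M₂| / SD_pooled = |25.7 − 40.3| / 18.1 = 14.6 / 18.1 = 0.807.
For two independent groups with equal n: n = 2·((z_{α/2} + z_β) / d)².
z_{α/2} + z_β = 2.326 + 0.674 = 3.000.
n = 2 × (3.000 / 0.807)² = 2 × 3.717² = 2 × 13.82 = 27.6.
Round up to the next whole participant.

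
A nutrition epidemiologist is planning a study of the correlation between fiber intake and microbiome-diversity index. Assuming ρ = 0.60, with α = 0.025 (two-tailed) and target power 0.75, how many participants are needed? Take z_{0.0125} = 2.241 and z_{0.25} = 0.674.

n = 21

Fisher's z: C = ½·ln((1+r)/(1−r)) = ½·ln(4.0000) = 0.6931.
n = ((z_{α/2} + z_β)/C)² + 3.
(2.241 + 0.674) / 0.6931 = 2.915 / 0.6931 = 4.206.
n = 4.206² + 3 = 17.69 + 3 = 20.7.
Round up.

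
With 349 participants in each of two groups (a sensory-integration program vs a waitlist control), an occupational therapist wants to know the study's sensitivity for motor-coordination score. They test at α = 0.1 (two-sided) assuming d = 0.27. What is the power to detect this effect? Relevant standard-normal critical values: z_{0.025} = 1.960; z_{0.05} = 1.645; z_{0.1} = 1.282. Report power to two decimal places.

For two equal groups, power = Φ(d·√(n/2) − z_{α/2}).
d·√(n/2) = 0.27 × √(349/2) = 0.27 × 13.210 = 3.567.
z_β = 3.567 − 1.645 = 1.922.
Power = Φ(1.922) = 0.973.

power ≈ 0.97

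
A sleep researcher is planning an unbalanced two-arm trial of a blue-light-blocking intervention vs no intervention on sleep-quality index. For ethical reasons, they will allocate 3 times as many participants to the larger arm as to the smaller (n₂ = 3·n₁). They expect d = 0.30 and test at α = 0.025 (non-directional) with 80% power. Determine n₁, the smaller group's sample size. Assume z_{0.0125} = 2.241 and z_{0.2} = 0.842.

n₁ = 141

With allocation ratio k = n₂/n₁ = 3, Var(x̄₁−x̄₂) = σ²(1/n₁ + 1/(k·n₁)) = σ²·(k+1)/(k·n₁).
So n₁ = (1 + 1/k)·((z_{α/2} + z_β)/d)² = 1.333 × (3.083/0.30)².
n₁ = 1.333 × 105.61 = 140.8.
Round up: n₁ = 141, giving n₂ = 3 × 141 = 423.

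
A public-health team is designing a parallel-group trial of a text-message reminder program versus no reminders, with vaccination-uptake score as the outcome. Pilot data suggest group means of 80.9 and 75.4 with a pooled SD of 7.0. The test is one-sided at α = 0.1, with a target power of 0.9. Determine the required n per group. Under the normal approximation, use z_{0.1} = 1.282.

Cohen's d = |M₁ − M₂| / SD_pooled = |80.9 − 75.4| / 7.0 = 5.5 / 7.0 = 0.786.
For two independent groups with equal n: n = 2·((z_{α} + z_β) / d)².
z_{α} + z_β = 1.282 + 1.282 = 2.564.
n = 2 × (2.564 / 0.786)² = 2 × 3.262² = 2 × 10.64 = 21.3.
Round up to the next whole participant.

n = 22 per group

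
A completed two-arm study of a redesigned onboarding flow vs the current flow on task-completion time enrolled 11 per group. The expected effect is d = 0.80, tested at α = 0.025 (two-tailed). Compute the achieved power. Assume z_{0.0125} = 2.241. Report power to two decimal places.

For two equal groups, power = Φ(d·√(n/2) − z_{α/2}).
d·√(n/2) = 0.80 × √(11/2) = 0.80 × 2.345 = 1.876.
z_β = 1.876 − 2.241 = -0.365.
Power = Φ(-0.365) = 0.358.

power ≈ 0.36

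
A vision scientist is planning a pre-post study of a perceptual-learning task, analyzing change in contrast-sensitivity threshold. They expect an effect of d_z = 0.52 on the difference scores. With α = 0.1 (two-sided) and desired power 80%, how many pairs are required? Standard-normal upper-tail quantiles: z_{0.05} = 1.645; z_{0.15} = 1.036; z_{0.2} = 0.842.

n = 23 pairs

For a paired (one-sample on differences) test: n = ((z_{α/2} + z_β) / d)².
z_{α/2} + z_β = 1.645 + 0.842 = 2.487.
n = (2.487 / 0.52)² = 4.783² = 22.87.
Round up.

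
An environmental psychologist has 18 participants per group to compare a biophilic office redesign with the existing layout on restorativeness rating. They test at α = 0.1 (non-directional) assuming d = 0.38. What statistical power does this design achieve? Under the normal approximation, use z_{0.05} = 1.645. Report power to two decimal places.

For two equal groups, power = Φ(d·√(n/2) − z_{α/2}).
d·√(n/2) = 0.38 × √(18/2) = 0.38 × 3.000 = 1.140.
z_β = 1.140 − 1.645 = -0.505.
Power = Φ(-0.505) = 0.307.

power ≈ 0.31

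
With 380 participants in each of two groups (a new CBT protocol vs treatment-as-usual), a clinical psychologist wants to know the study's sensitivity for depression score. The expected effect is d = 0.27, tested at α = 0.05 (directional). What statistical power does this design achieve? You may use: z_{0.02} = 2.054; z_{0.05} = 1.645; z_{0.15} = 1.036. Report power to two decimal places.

power ≈ 0.98

For two equal groups, power = Φ(d·√(n/2) − z_{α}).
d·√(n/2) = 0.27 × √(380/2) = 0.27 × 13.784 = 3.722.
z_β = 3.722 − 1.645 = 2.077.
Power = Φ(2.077) = 0.981.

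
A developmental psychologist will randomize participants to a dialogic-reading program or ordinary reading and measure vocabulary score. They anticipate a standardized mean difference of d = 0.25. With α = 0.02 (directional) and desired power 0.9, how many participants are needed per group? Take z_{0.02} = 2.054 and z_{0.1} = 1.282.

For two independent groups with equal n: n = 2·((z_{α} + z_β) / d)².
z_{α} + z_β = 2.054 + 1.282 = 3.336.
n = 2 × (3.336 / 0.25)² = 2 × 13.344² = 2 × 178.06 = 356.1.
Round up to the next whole participant.

n = 357 per group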